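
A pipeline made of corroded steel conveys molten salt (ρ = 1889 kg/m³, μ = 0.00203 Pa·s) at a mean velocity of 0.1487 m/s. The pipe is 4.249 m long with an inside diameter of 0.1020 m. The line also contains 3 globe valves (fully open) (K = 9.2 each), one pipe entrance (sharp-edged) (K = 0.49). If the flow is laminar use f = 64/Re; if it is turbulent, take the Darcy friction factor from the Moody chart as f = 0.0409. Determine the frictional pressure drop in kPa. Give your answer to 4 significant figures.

ΔP ≈ 0.6222 kPa

Reynolds number Re = ρVD/μ = 1889 · 0.1487 · 0.102 / 0.00203 = 1.411e+04.
Re > 4000 → turbulent; use the Moody-chart value f = 0.0409.
Total minor-loss coefficient ΣK = 3·9.2 + 1·0.49 = 28.1.
ΔP = [f·L/D + ΣK]·(ρV²/2) = [0.0409·4.249/0.102 + 28.1]·(1889·0.1487²/2) = [1.704 + 28.1]·20.88 = 622.2 Pa.
ΔP = 622.2 Pa = 0.6222 kPa.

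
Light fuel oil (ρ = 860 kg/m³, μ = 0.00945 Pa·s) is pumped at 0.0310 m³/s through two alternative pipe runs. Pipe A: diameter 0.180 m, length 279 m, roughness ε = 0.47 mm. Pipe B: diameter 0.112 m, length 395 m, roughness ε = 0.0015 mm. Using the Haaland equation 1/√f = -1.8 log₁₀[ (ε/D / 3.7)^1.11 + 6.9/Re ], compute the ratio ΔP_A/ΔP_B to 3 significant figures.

ΔP_A/ΔP_B ≈ 0.0876

Pipe A: V = Q/A = 0.031/0.02545 = 1.218 m/s; Re = 1.996e+04; ε/D = 0.00261; Haaland → f = 0.03056; ΔP_A = f(L/D)(ρV²/2) = 3.022e+04 Pa.
Pipe B: V = Q/A = 0.031/0.009852 = 3.147 m/s; Re = 3.207e+04; ε/D = 1.34e-05; Haaland → f = 0.02297; ΔP_B = f(L/D)(ρV²/2) = 3.449e+05 Pa.
ΔP_A/ΔP_B = 3.022e+04/3.449e+05 = 0.0876.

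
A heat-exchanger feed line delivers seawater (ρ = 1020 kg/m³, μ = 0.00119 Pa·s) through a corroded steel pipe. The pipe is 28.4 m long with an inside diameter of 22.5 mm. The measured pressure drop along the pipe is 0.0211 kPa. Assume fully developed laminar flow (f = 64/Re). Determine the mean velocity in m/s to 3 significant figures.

V ≈ 0.00988 m/s

For laminar flow, f = 64/Re with Re = ρVD/μ, so Darcy-Weisbach reduces to ΔP = 32μLV/D². Solving for V: V = ΔP·D²/(32μL) = 21.1·(0.0225)²/(32·0.00119·28.4) = 0.009877 m/s.
Check: Re = ρVD/μ = 1020·0.009877·0.0225/0.00119 = 190.5 < 2300, so the laminar assumption holds.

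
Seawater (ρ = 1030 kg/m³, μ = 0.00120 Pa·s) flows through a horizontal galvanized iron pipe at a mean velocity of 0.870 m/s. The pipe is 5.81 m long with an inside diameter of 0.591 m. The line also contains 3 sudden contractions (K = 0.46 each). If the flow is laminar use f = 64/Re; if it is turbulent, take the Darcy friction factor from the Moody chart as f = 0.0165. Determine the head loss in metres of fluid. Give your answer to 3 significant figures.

Reynolds number Re = ρVD/μ = 1030 · 0.87 · 0.591 / 0.0012 = 4.413e+05.
Re > 4000 → turbulent; use the Moody-chart value f = 0.0165.
Total minor-loss coefficient ΣK = 3·0.46 = 1.38.
ΔP = [f·L/D + ΣK]·(ρV²/2) = [0.0165·5.81/0.591 + 1.38]·(1030·0.87²/2) = [0.1622 + 1.38]·389.8 = 601.2 Pa.
Head loss h_f = ΔP/(ρg) = 601.2/(1030·9.81) = 0.0595 m.

h_f ≈ 0.0595 m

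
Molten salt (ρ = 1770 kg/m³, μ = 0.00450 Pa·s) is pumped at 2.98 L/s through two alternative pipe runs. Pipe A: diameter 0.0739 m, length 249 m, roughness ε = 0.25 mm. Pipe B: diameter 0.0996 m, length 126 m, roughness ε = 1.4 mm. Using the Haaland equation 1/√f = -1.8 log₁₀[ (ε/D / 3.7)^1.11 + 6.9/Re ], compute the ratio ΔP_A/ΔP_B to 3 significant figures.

ΔP_A/ΔP_B ≈ 6.11

Pipe A: V = Q/A = 0.00298/0.004289 = 0.6948 m/s; Re = 2.019e+04; ε/D = 0.00338; Haaland → f = 0.03178; ΔP_A = f(L/D)(ρV²/2) = 4.575e+04 Pa.
Pipe B: V = Q/A = 0.00298/0.007791 = 0.3825 m/s; Re = 1.498e+04; ε/D = 0.0141; Haaland → f = 0.0457; ΔP_B = f(L/D)(ρV²/2) = 7484 Pa.
ΔP_A/ΔP_B = 4.575e+04/7484 = 6.11.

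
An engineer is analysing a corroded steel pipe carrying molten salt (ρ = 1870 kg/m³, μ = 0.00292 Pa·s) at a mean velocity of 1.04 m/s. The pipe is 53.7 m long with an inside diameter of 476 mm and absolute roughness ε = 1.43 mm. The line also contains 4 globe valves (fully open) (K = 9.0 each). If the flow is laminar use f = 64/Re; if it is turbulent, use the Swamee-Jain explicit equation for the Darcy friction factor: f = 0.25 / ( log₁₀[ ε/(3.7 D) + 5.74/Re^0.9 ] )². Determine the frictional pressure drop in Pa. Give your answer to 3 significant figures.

ΔP ≈ 39500 Pa

Reynolds number Re = ρVD/μ = 1870 · 1.04 · 0.476 / 0.00292 = 3.17e+05.
Re > 4000 → turbulent. Relative roughness ε/D = 0.00143/0.476 = 0.003. Swamee-Jain: f = 0.25/(log₁₀[0.003/3.7 + 5.74/3.17e+05^0.9])² = 0.25/(log₁₀[0.000812 + 6.43e-05])² = 0.25/(-3.057)² = 0.02674.
Total minor-loss coefficient ΣK = 4·9 = 36.
ΔP = [f·L/D + ΣK]·(ρV²/2) = [0.02674·53.7/0.476 + 36]·(1870·1.04²/2) = [3.017 + 36]·1011 = 3.946e+04 Pa.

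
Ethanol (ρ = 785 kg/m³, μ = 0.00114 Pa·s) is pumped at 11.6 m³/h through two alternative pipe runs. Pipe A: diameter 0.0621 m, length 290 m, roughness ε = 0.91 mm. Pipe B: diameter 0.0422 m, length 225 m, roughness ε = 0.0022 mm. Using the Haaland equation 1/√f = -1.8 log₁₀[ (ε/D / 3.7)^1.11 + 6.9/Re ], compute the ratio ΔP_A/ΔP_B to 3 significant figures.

Pipe A: V = Q/A = 0.003222/0.003029 = 1.064 m/s; Re = 4.549e+04; ε/D = 0.0147; Haaland → f = 0.04439; ΔP_A = f(L/D)(ρV²/2) = 9.208e+04 Pa.
Pipe B: V = Q/A = 0.003222/0.001399 = 2.304 m/s; Re = 6.694e+04; ε/D = 5.21e-05; Haaland → f = 0.01958; ΔP_B = f(L/D)(ρV²/2) = 2.175e+05 Pa.
ΔP_A/ΔP_B = 9.208e+04/2.175e+05 = 0.423.

ΔP_A/ΔP_B ≈ 0.423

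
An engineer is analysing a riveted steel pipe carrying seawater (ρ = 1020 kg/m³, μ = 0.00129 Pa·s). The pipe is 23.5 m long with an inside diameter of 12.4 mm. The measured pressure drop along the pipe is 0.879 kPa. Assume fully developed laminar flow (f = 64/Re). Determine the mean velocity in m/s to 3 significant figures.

V ≈ 0.139 m/s

For laminar flow, f = 64/Re with Re = ρVD/μ, so Darcy-Weisbach reduces to ΔP = 32μLV/D². Solving for V: V = ΔP·D²/(32μL) = 879·(0.0124)²/(32·0.00129·23.5) = 0.1393 m/s.
Check: Re = ρVD/μ = 1020·0.1393·0.0124/0.00129 = 1366 < 2300, so the laminar assumption holds.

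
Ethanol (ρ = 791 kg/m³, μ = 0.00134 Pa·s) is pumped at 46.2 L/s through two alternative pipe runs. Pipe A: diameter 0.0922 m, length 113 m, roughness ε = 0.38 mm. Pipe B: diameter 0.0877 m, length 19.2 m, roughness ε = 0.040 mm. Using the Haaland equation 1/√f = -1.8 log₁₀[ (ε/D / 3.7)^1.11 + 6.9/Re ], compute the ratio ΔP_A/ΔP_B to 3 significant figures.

Pipe A: V = Q/A = 0.0462/0.006677 = 6.92 m/s; Re = 3.766e+05; ε/D = 0.00412; Haaland → f = 0.02899; ΔP_A = f(L/D)(ρV²/2) = 6.727e+05 Pa.
Pipe B: V = Q/A = 0.0462/0.006041 = 7.648 m/s; Re = 3.959e+05; ε/D = 0.000456; Haaland → f = 0.0175; ΔP_B = f(L/D)(ρV²/2) = 8.865e+04 Pa.
ΔP_A/ΔP_B = 6.727e+05/8.865e+04 = 7.59.

ΔP_A/ΔP_B ≈ 7.59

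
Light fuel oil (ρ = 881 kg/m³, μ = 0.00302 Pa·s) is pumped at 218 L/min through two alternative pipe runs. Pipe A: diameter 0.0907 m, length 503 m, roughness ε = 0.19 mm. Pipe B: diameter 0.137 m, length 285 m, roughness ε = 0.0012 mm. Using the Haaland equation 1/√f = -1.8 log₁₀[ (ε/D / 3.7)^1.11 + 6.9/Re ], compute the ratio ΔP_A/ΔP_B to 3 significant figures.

ΔP_A/ΔP_B ≈ 13.9

Pipe A: V = Q/A = 0.003633/0.006461 = 0.5623 m/s; Re = 1.488e+04; ε/D = 0.00209; Haaland → f = 0.03116; ΔP_A = f(L/D)(ρV²/2) = 2.407e+04 Pa.
Pipe B: V = Q/A = 0.003633/0.01474 = 0.2465 m/s; Re = 9851; ε/D = 8.76e-06; Haaland → f = 0.03102; ΔP_B = f(L/D)(ρV²/2) = 1727 Pa.
ΔP_A/ΔP_B = 2.407e+04/1727 = 13.9.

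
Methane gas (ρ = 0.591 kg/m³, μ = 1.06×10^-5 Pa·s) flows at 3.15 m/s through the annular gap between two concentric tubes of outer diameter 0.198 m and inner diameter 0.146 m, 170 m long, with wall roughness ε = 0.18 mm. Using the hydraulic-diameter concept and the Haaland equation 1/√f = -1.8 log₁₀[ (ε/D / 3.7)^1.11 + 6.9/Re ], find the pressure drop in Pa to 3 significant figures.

ΔP ≈ 346 Pa

Hydraulic diameter D_h = 4A/P = D_o - D_i = 0.198 - 0.146 = 0.052 m.
Re = ρVD_h/μ = 0.591·3.15·0.052/1.06e-05 = 9133.
ε/D_h = 0.00018/0.052 = 0.00346; Haaland gives 1/√f = -1.8 log₁₀[0.000434+0.000756] = 5.264, so f = 0.03609.
ΔP = f(L/D_h)(ρV²/2) = 0.03609·170/0.052·2.932 = 345.9 Pa.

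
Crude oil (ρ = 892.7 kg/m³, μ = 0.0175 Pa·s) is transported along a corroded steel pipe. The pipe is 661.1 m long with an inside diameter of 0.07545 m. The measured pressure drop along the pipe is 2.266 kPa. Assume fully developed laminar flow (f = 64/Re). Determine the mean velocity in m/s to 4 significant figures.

V ≈ 0.03484 m/s

For laminar flow, f = 64/Re with Re = ρVD/μ, so Darcy-Weisbach reduces to ΔP = 32μLV/D². Solving for V: V = ΔP·D²/(32μL) = 2266·(0.07545)²/(32·0.0175·661.1) = 0.03484 m/s.
Check: Re = ρVD/μ = 892.7·0.03484·0.07545/0.0175 = 134.1 < 2300, so the laminar assumption holds.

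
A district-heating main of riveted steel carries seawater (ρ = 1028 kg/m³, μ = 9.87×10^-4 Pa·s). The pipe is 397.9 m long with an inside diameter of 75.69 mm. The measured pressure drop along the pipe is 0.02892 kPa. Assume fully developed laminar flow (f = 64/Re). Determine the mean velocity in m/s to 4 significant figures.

For laminar flow, f = 64/Re with Re = ρVD/μ, so Darcy-Weisbach reduces to ΔP = 32μLV/D². Solving for V: V = ΔP·D²/(32μL) = 28.92·(0.07569)²/(32·0.000987·397.9) = 0.01318 m/s.
Check: Re = ρVD/μ = 1028·0.01318·0.07569/0.000987 = 1039 < 2300, so the laminar assumption holds.

V ≈ 0.01318 m/s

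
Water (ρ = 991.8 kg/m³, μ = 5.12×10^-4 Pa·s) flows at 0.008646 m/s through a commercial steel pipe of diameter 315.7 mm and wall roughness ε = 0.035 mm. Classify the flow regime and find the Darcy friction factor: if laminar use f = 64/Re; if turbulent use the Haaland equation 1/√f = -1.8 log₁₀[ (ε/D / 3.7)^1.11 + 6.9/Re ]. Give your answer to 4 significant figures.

f ≈ 0.03718

Re = ρVD/μ = 991.8·0.008646·0.3157/0.000512 = 5287.
Re > 4000 → turbulent. ε/D = 3.5e-05/0.3157 = 0.000111; Haaland: 1/√f = -1.8 log₁₀[9.53e-06 + 0.0013] = 5.186, so f = 0.03718.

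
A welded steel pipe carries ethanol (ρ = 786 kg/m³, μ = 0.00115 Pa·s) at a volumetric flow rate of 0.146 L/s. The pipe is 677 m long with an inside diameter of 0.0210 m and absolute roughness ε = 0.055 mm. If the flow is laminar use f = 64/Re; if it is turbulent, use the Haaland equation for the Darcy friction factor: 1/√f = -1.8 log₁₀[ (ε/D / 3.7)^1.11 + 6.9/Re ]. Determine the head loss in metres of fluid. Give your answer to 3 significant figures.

Q = 0.146 L/s = 0.146/1000 = 0.000146 m³/s.
Cross-sectional area A = πD²/4 = π(0.021)²/4 = 0.0003464 m²; mean velocity V = Q/A = 0.000146/0.0003464 = 0.4215 m/s.
Reynolds number Re = ρVD/μ = 786 · 0.4215 · 0.021 / 0.00115 = 6050.
Re > 4000 → turbulent. Relative roughness ε/D = 5.5e-05/0.021 = 0.00262. Haaland: 1/√f = -1.8 log₁₀[(0.00262/3.7)^1.11 + 6.9/6050] = -1.8 log₁₀[0.000319 + 0.00114] = 5.105, so f = 0.03838.
Darcy-Weisbach: ΔP = f(L/D)(ρV²/2) = 0.03838·(677/0.021)·(786·0.4215²/2) = 0.03838·3.224e+04·69.83 = 8.639e+04 Pa.
Head loss h_f = ΔP/(ρg) = 8.639e+04/(786·9.81) = 11.2 m.

h_f ≈ 11.2 m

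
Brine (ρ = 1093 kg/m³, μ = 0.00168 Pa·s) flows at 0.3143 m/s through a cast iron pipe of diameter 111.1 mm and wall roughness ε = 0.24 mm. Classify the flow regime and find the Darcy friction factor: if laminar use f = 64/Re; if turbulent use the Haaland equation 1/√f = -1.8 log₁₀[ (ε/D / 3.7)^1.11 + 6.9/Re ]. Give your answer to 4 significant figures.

Re = ρVD/μ = 1093·0.3143·0.1111/0.00168 = 2.272e+04.
Re > 4000 → turbulent. ε/D = 0.00024/0.1111 = 0.00216; Haaland: 1/√f = -1.8 log₁₀[0.000257 + 0.000304] = 5.852, so f = 0.0292.

f ≈ 0.02920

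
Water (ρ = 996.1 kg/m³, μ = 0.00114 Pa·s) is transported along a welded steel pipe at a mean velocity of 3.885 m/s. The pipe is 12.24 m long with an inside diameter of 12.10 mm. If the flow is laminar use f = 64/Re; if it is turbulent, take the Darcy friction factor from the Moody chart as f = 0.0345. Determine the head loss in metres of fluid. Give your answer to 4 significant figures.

Reynolds number Re = ρVD/μ = 996.1 · 3.885 · 0.0121 / 0.00114 = 4.107e+04.
Re > 4000 → turbulent; use the Moody-chart value f = 0.0345.
Darcy-Weisbach: ΔP = f(L/D)(ρV²/2) = 0.0345·(12.24/0.0121)·(996.1·3.885²/2) = 0.0345·1012·7517 = 2.623e+05 Pa.
Head loss h_f = ΔP/(ρg) = 2.623e+05/(996.1·9.81) = 26.85 m.

h_f ≈ 26.85 m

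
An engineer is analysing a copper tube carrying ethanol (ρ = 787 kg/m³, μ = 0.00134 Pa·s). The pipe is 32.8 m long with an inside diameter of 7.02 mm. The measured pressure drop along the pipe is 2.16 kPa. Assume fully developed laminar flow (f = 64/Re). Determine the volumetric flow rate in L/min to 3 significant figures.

For laminar flow, f = 64/Re with Re = ρVD/μ, so Darcy-Weisbach reduces to ΔP = 32μLV/D². Solving for V: V = ΔP·D²/(32μL) = 2160·(0.00702)²/(32·0.00134·32.8) = 0.07568 m/s.
Check: Re = ρVD/μ = 787·0.07568·0.00702/0.00134 = 312 < 2300, so the laminar assumption holds.
Q = V·A = 0.07568·(π/4·0.00702²) = 2.929e-06 m³/s = 0.176 L/min.

Q ≈ 0.176 L/min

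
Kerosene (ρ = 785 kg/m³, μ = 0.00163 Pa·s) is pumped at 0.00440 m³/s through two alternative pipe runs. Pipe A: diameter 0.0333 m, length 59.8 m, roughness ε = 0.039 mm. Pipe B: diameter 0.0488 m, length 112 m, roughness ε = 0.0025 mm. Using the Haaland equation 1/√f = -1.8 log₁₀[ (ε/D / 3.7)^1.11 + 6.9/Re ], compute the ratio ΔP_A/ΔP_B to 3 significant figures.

ΔP_A/ΔP_B ≈ 4.06

Pipe A: V = Q/A = 0.0044/0.0008709 = 5.052 m/s; Re = 8.102e+04; ε/D = 0.00117; Haaland → f = 0.02296; ΔP_A = f(L/D)(ρV²/2) = 4.131e+05 Pa.
Pipe B: V = Q/A = 0.0044/0.00187 = 2.352 m/s; Re = 5.529e+04; ε/D = 5.12e-05; Haaland → f = 0.0204; ΔP_B = f(L/D)(ρV²/2) = 1.017e+05 Pa.
ΔP_A/ΔP_B = 4.131e+05/1.017e+05 = 4.06.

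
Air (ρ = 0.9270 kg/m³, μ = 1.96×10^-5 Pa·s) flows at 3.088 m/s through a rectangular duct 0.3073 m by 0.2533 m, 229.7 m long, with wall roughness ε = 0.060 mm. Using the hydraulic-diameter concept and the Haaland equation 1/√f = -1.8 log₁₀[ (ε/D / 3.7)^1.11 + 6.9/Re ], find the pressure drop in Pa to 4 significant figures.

Hydraulic diameter D_h = 4A/P = 4·(0.3073·0.2533)/(2·(0.3073+0.2533)) = 0.3114/1.121 = 0.2777 m.
Re = ρVD_h/μ = 0.927·3.088·0.2777/1.96e-05 = 4.056e+04.
ε/D_h = 6e-05/0.2777 = 0.000216; Haaland gives 1/√f = -1.8 log₁₀[2e-05+0.00017] = 6.698, so f = 0.02229.
ΔP = f(L/D_h)(ρV²/2) = 0.02229·229.7/0.2777·4.42 = 81.49 Pa.

ΔP ≈ 81.49 Pa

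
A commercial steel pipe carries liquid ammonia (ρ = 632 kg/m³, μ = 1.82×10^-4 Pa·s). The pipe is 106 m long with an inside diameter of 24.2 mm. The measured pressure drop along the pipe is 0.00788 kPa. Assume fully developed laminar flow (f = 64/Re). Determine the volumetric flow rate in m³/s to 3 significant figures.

For laminar flow, f = 64/Re with Re = ρVD/μ, so Darcy-Weisbach reduces to ΔP = 32μLV/D². Solving for V: V = ΔP·D²/(32μL) = 7.88·(0.0242)²/(32·0.000182·106) = 0.007475 m/s.
Check: Re = ρVD/μ = 632·0.007475·0.0242/0.000182 = 628.2 < 2300, so the laminar assumption holds.
Q = V·A = 0.007475·(π/4·0.0242²) = 3.438e-06 m³/s = 3.44×10^-6 m³/s.

Q ≈ 3.44×10^-6 m³/s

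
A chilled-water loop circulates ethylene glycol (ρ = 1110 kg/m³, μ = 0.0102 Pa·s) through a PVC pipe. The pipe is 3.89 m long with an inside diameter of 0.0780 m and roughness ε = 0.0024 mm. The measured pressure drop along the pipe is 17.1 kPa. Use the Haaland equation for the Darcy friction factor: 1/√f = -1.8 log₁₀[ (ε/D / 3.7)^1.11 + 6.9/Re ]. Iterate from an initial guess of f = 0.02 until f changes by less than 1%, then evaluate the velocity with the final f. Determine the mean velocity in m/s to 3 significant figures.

Rearranging Darcy-Weisbach: V = √(2·ΔP·D/(f·L·ρ)). With ε/D = 2.4e-06/0.078 = 3.08e-05, iterate starting from f = 0.02:
  f = 0.02 → V = √(2·1.71e+04·0.078/(0.02·3.89·1110)) = 5.558 m/s; Re = ρVD/μ = 4.718e+04; f → 0.02106
  f = 0.02106 → V = 5.416 m/s; Re = 4.597e+04; f → 0.02118
Converged (Δf/f < 1%). With the final f = 0.02118: V = √(2·1.71e+04·0.078/(0.02118·3.89·1110)) = 5.4 m/s.

V ≈ 5.40 m/s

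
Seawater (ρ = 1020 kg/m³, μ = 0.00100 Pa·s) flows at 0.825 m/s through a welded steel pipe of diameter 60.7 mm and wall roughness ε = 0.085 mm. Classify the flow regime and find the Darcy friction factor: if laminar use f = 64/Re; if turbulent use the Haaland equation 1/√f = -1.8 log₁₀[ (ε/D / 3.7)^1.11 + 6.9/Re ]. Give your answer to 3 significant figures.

Re = ρVD/μ = 1020·0.825·0.0607/0.001 = 5.108e+04.
Re > 4000 → turbulent. ε/D = 8.5e-05/0.0607 = 0.0014; Haaland: 1/√f = -1.8 log₁₀[0.000159 + 0.000135] = 6.357, so f = 0.02475.

f ≈ 0.0247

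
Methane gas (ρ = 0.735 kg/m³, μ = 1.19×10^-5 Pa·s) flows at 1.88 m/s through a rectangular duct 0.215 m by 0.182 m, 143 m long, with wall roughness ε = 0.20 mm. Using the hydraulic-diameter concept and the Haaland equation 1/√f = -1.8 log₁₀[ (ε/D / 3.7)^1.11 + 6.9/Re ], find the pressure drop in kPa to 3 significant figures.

Hydraulic diameter D_h = 4A/P = 4·(0.215·0.182)/(2·(0.215+0.182)) = 0.1565/0.794 = 0.1971 m.
Re = ρVD_h/μ = 0.735·1.88·0.1971/1.19e-05 = 2.289e+04.
ε/D_h = 0.0002/0.1971 = 0.00101; Haaland gives 1/√f = -1.8 log₁₀[0.000111+0.000301] = 6.092, so f = 0.02695.
ΔP = f(L/D_h)(ρV²/2) = 0.02695·143/0.1971·1.299 = 25.39 Pa.
ΔP = 0.0254 kPa.

ΔP ≈ 0.0254 kPa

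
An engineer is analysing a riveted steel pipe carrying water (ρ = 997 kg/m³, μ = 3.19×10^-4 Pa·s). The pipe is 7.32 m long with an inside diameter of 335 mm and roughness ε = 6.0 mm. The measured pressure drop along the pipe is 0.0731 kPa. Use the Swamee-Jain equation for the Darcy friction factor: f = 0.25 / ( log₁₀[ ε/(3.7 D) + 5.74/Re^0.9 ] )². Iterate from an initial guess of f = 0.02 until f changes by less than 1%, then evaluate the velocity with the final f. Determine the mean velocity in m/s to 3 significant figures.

Rearranging Darcy-Weisbach: V = √(2·ΔP·D/(f·L·ρ)). With ε/D = 0.006/0.335 = 0.0179, iterate starting from f = 0.02:
  f = 0.02 → V = √(2·73.1·0.335/(0.02·7.32·997)) = 0.5793 m/s; Re = ρVD/μ = 6.065e+05; f → 0.04677
  f = 0.04677 → V = 0.3788 m/s; Re = 3.966e+05; f → 0.04683
Converged (Δf/f < 1%). With the final f = 0.04683: V = √(2·73.1·0.335/(0.04683·7.32·997)) = 0.3785 m/s.

V ≈ 0.379 m/s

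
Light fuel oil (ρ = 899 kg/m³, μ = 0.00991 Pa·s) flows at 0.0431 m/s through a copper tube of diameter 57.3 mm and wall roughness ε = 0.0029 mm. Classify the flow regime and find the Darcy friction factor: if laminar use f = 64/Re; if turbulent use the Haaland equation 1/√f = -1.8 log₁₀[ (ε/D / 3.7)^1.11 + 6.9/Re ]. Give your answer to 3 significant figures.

f ≈ 0.286

Re = ρVD/μ = 899·0.0431·0.0573/0.00991 = 224.
Re < 2300 → laminar, so f = 64/Re = 0.2857 (roughness is irrelevant in laminar flow).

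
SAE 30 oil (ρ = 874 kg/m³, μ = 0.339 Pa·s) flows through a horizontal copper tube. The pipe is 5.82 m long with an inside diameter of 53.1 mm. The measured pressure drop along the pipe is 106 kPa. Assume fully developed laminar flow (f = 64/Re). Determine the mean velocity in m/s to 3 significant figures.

V ≈ 4.73 m/s

For laminar flow, f = 64/Re with Re = ρVD/μ, so Darcy-Weisbach reduces to ΔP = 32μLV/D². Solving for V: V = ΔP·D²/(32μL) = 1.06e+05·(0.0531)²/(32·0.339·5.82) = 4.734 m/s.
Check: Re = ρVD/μ = 874·4.734·0.0531/0.339 = 648.1 < 2300, so the laminar assumption holds.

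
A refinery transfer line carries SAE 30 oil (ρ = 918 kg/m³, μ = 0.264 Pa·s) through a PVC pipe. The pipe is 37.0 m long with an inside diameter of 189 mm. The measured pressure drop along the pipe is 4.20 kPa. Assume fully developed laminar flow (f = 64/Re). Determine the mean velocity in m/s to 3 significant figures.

For laminar flow, f = 64/Re with Re = ρVD/μ, so Darcy-Weisbach reduces to ΔP = 32μLV/D². Solving for V: V = ΔP·D²/(32μL) = 4200·(0.189)²/(32·0.264·37) = 0.48 m/s.
Check: Re = ρVD/μ = 918·0.48·0.189/0.264 = 315.4 < 2300, so the laminar assumption holds.

V ≈ 0.480 m/s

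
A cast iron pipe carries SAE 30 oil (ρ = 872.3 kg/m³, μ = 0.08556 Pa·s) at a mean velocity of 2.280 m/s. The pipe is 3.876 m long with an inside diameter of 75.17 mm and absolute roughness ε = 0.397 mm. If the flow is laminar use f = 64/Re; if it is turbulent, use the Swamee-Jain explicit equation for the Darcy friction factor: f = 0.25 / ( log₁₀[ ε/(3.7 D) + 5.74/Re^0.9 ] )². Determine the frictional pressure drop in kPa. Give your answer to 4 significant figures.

ΔP ≈ 4.282 kPa

Reynolds number Re = ρVD/μ = 872.3 · 2.28 · 0.07517 / 0.0856 = 1747.
Re < 2300 → laminar flow, so f = 64/Re = 64/1747 = 0.03663 (the turbulent correlation is not needed).
Darcy-Weisbach: ΔP = f(L/D)(ρV²/2) = 0.03663·(3.876/0.07517)·(872.3·2.28²/2) = 0.03663·51.56·2267 = 4282 Pa.
ΔP = 4282 Pa = 4.282 kPa.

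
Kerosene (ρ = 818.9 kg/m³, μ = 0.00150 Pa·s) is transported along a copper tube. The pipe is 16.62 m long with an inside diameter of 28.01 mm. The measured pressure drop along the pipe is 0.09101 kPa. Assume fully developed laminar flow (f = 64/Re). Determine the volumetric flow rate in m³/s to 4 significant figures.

Q ≈ 5.515×10^-5 m³/s

For laminar flow, f = 64/Re with Re = ρVD/μ, so Darcy-Weisbach reduces to ΔP = 32μLV/D². Solving for V: V = ΔP·D²/(32μL) = 91.01·(0.02801)²/(32·0.0015·16.62) = 0.0895 m/s.
Check: Re = ρVD/μ = 818.9·0.0895·0.02801/0.0015 = 1369 < 2300, so the laminar assumption holds.
Q = V·A = 0.0895·(π/4·0.02801²) = 5.515e-05 m³/s = 5.515×10^-5 m³/s.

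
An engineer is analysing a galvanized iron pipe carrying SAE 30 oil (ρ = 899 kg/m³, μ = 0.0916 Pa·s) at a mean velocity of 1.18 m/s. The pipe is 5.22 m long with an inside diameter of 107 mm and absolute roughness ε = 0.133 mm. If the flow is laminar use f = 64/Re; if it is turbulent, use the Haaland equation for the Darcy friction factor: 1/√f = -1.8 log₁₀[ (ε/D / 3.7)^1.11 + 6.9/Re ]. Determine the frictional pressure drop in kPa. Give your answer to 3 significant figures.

ΔP ≈ 1.58 kPa

Reynolds number Re = ρVD/μ = 899 · 1.18 · 0.107 / 0.0916 = 1239.
Re < 2300 → laminar flow, so f = 64/Re = 64/1239 = 0.05165 (the turbulent correlation is not needed).
Darcy-Weisbach: ΔP = f(L/D)(ρV²/2) = 0.05165·(5.22/0.107)·(899·1.18²/2) = 0.05165·48.79·625.9 = 1577 Pa.
ΔP = 1577 Pa = 1.58 kPa.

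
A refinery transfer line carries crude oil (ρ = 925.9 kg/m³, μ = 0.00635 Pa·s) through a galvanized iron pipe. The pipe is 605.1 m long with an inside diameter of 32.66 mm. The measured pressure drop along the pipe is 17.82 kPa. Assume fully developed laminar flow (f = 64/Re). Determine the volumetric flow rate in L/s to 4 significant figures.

Q ≈ 0.1295 L/s

For laminar flow, f = 64/Re with Re = ρVD/μ, so Darcy-Weisbach reduces to ΔP = 32μLV/D². Solving for V: V = ΔP·D²/(32μL) = 1.782e+04·(0.03266)²/(32·0.00635·605.1) = 0.1546 m/s.
Check: Re = ρVD/μ = 925.9·0.1546·0.03266/0.00635 = 736.2 < 2300, so the laminar assumption holds.
Q = V·A = 0.1546·(π/4·0.03266²) = 0.0001295 m³/s = 0.1295 L/s.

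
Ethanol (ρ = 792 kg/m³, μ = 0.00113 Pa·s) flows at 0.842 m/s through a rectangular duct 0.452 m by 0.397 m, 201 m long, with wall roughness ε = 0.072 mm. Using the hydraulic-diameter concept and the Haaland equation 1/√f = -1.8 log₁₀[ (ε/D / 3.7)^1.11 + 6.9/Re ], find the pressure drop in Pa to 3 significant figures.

Hydraulic diameter D_h = 4A/P = 4·(0.452·0.397)/(2·(0.452+0.397)) = 0.7178/1.698 = 0.4227 m.
Re = ρVD_h/μ = 792·0.842·0.4227/0.00113 = 2.495e+05.
ε/D_h = 7.2e-05/0.4227 = 0.00017; Haaland gives 1/√f = -1.8 log₁₀[1.53e-05+2.77e-05] = 7.86, so f = 0.01619.
ΔP = f(L/D_h)(ρV²/2) = 0.01619·201/0.4227·280.7 = 2161 Pa.

ΔP ≈ 2160 Pa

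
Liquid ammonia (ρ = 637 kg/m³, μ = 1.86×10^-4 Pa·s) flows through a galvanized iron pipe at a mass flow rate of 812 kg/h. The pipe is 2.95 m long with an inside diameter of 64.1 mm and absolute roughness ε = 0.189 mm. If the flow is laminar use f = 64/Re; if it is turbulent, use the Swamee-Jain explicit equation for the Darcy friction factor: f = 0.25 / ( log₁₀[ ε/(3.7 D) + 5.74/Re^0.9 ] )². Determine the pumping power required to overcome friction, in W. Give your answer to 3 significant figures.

ṁ = 812 kg/h = 812/3600 = 0.2256 kg/s.
A = πD²/4 = π(0.0641)²/4 = 0.003227 m²; mean velocity V = ṁ/(ρA) = 0.2256/(637 · 0.003227) = 0.1097 m/s.
Reynolds number Re = ρVD/μ = 637 · 0.1097 · 0.0641 / 0.000186 = 2.409e+04.
Re > 4000 → turbulent. Relative roughness ε/D = 0.000189/0.0641 = 0.00295. Swamee-Jain: f = 0.25/(log₁₀[0.00295/3.7 + 5.74/2.409e+04^0.9])² = 0.25/(log₁₀[0.000797 + 0.000654])² = 0.25/(-2.838)² = 0.03103.
Darcy-Weisbach: ΔP = f(L/D)(ρV²/2) = 0.03103·(2.95/0.0641)·(637·0.1097²/2) = 0.03103·46.02·3.835 = 5.476 Pa.
Q = ṁ/ρ = 0.2256/637 = 0.0003541 m³/s.
Pumping power P = QΔP = 0.0003541·5.476 = 0.001939 W = 0.00194 W.

P ≈ 0.00194 W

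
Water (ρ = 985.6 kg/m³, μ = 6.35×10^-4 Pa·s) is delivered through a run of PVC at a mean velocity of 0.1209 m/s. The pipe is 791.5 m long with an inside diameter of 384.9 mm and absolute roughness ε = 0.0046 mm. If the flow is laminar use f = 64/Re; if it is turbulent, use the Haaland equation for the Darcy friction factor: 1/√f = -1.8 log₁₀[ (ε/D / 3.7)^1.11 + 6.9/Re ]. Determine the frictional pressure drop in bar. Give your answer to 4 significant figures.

Reynolds number Re = ρVD/μ = 985.6 · 0.1209 · 0.3849 / 0.000635 = 7.223e+04.
Re > 4000 → turbulent. Relative roughness ε/D = 4.6e-06/0.3849 = 1.2e-05. Haaland: 1/√f = -1.8 log₁₀[(1.2e-05/3.7)^1.11 + 6.9/7.223e+04] = -1.8 log₁₀[8.04e-07 + 9.55e-05] = 7.229, so f = 0.01913.
Darcy-Weisbach: ΔP = f(L/D)(ρV²/2) = 0.01913·(791.5/0.3849)·(985.6·0.1209²/2) = 0.01913·2056·7.203 = 283.4 Pa.
ΔP = 283.4 Pa = 0.002834 bar.

ΔP ≈ 0.002834 bar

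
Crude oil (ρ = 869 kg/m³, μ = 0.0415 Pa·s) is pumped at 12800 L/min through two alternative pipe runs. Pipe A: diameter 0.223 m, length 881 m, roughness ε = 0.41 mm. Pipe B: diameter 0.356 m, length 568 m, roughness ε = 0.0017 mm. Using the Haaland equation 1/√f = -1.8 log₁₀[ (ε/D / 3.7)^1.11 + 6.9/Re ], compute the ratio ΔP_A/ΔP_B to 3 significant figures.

Pipe A: V = Q/A = 0.2133/0.03906 = 5.462 m/s; Re = 2.551e+04; ε/D = 0.00184; Haaland → f = 0.02811; ΔP_A = f(L/D)(ρV²/2) = 1.44e+06 Pa.
Pipe B: V = Q/A = 0.2133/0.09954 = 2.143 m/s; Re = 1.598e+04; ε/D = 4.78e-06; Haaland → f = 0.02727; ΔP_B = f(L/D)(ρV²/2) = 8.683e+04 Pa.
ΔP_A/ΔP_B = 1.44e+06/8.683e+04 = 16.6.

ΔP_A/ΔP_B ≈ 16.6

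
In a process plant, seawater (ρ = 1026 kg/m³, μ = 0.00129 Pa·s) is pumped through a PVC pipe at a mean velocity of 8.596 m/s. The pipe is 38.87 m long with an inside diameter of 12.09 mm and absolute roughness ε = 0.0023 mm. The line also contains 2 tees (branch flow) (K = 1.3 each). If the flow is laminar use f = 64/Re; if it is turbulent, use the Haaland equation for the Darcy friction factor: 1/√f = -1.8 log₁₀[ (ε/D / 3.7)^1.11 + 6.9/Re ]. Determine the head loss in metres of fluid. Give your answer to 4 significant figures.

h_f ≈ 243.8 m

Reynolds number Re = ρVD/μ = 1026 · 8.596 · 0.01209 / 0.00129 = 8.266e+04.
Re > 4000 → turbulent. Relative roughness ε/D = 2.3e-06/0.01209 = 0.00019. Haaland: 1/√f = -1.8 log₁₀[(0.00019/3.7)^1.11 + 6.9/8.266e+04] = -1.8 log₁₀[1.74e-05 + 8.35e-05] = 7.194, so f = 0.01932.
Total minor-loss coefficient ΣK = 2·1.3 = 2.6.
ΔP = [f·L/D + ΣK]·(ρV²/2) = [0.01932·38.87/0.01209 + 2.6]·(1026·8.596²/2) = [62.13 + 2.6]·3.791e+04 = 2.454e+06 Pa.
Head loss h_f = ΔP/(ρg) = 2.454e+06/(1026·9.81) = 243.8 m.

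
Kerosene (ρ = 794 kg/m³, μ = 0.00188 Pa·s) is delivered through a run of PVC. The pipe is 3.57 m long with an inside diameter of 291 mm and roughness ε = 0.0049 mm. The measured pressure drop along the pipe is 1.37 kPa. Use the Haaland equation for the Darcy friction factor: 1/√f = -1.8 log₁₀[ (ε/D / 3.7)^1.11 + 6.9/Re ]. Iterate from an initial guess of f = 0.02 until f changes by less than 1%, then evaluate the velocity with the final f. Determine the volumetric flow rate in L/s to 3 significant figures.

Q ≈ 310 L/s

Rearranging Darcy-Weisbach: V = √(2·ΔP·D/(f·L·ρ)). With ε/D = 4.9e-06/0.291 = 1.68e-05, iterate starting from f = 0.02:
  f = 0.02 → V = √(2·1370·0.291/(0.02·3.57·794)) = 3.75 m/s; Re = ρVD/μ = 4.609e+05; f → 0.01344
  f = 0.01344 → V = 4.575 m/s; Re = 5.622e+05; f → 0.01301
  f = 0.01301 → V = 4.65 m/s; Re = 5.715e+05; f → 0.01297
Converged (Δf/f < 1%). With the final f = 0.01297: V = √(2·1370·0.291/(0.01297·3.57·794)) = 4.657 m/s.
Q = V·A = 4.657·(π/4·0.291²) = 0.3097 m³/s = 310 L/s.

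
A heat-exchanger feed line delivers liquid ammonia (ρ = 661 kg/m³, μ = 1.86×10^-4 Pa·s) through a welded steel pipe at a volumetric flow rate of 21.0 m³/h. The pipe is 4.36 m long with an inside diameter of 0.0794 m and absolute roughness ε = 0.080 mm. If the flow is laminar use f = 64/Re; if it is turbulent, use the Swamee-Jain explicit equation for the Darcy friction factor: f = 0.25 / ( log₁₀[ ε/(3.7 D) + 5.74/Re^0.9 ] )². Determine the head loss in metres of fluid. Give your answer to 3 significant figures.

h_f ≈ 0.0804 m

Q = 21.0 m³/h = 21.0/3600 = 0.005833 m³/s.
Cross-sectional area A = πD²/4 = π(0.0794)²/4 = 0.004951 m²; mean velocity V = Q/A = 0.005833/0.004951 = 1.178 m/s.
Reynolds number Re = ρVD/μ = 661 · 1.178 · 0.0794 / 0.000186 = 3.324e+05.
Re > 4000 → turbulent. Relative roughness ε/D = 8e-05/0.0794 = 0.00101. Swamee-Jain: f = 0.25/(log₁₀[0.00101/3.7 + 5.74/3.324e+05^0.9])² = 0.25/(log₁₀[0.000272 + 6.16e-05])² = 0.25/(-3.476)² = 0.02069.
Darcy-Weisbach: ΔP = f(L/D)(ρV²/2) = 0.02069·(4.36/0.0794)·(661·1.178²/2) = 0.02069·54.91·458.7 = 521.1 Pa.
Head loss h_f = ΔP/(ρg) = 521.1/(661·9.81) = 0.0804 m.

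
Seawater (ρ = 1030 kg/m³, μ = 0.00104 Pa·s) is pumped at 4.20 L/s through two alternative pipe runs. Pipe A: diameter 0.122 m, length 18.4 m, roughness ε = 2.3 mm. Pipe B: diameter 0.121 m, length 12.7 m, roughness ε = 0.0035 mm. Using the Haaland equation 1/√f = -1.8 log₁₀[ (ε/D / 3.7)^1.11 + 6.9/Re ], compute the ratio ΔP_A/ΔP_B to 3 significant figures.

ΔP_A/ΔP_B ≈ 3.15

Pipe A: V = Q/A = 0.0042/0.01169 = 0.3593 m/s; Re = 4.341e+04; ε/D = 0.0189; Haaland → f = 0.04854; ΔP_A = f(L/D)(ρV²/2) = 486.7 Pa.
Pipe B: V = Q/A = 0.0042/0.0115 = 0.3652 m/s; Re = 4.377e+04; ε/D = 2.89e-05; Haaland → f = 0.02141; ΔP_B = f(L/D)(ρV²/2) = 154.4 Pa.
ΔP_A/ΔP_B = 486.7/154.4 = 3.15.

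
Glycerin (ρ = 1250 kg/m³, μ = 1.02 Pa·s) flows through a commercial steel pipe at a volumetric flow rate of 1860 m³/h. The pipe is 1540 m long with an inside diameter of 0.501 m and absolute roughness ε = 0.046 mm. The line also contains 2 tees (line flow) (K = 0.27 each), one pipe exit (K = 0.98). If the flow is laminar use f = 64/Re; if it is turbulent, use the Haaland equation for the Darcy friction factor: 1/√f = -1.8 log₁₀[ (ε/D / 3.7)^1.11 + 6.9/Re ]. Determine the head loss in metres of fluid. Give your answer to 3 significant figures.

Q = 1860 m³/h = 1860/3600 = 0.5167 m³/s.
Cross-sectional area A = πD²/4 = π(0.501)²/4 = 0.1971 m²; mean velocity V = Q/A = 0.5167/0.1971 = 2.621 m/s.
Reynolds number Re = ρVD/μ = 1250 · 2.621 · 0.501 / 1.02 = 1609.
Re < 2300 → laminar flow, so f = 64/Re = 64/1609 = 0.03977 (the turbulent correlation is not needed).
Total minor-loss coefficient ΣK = 2·0.27 + 1·0.98 = 1.52.
ΔP = [f·L/D + ΣK]·(ρV²/2) = [0.03977·1540/0.501 + 1.52]·(1250·2.621²/2) = [122.3 + 1.52]·4293 = 5.314e+05 Pa.
Head loss h_f = ΔP/(ρg) = 5.314e+05/(1250·9.81) = 43.3 m.

h_f ≈ 43.3 m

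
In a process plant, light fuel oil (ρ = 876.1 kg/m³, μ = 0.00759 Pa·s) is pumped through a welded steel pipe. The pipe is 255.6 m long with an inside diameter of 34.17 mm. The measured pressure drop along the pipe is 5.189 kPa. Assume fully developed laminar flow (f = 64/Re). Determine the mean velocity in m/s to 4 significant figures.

For laminar flow, f = 64/Re with Re = ρVD/μ, so Darcy-Weisbach reduces to ΔP = 32μLV/D². Solving for V: V = ΔP·D²/(32μL) = 5189·(0.03417)²/(32·0.00759·255.6) = 0.09759 m/s.
Check: Re = ρVD/μ = 876.1·0.09759·0.03417/0.00759 = 384.9 < 2300, so the laminar assumption holds.

V ≈ 0.09759 m/s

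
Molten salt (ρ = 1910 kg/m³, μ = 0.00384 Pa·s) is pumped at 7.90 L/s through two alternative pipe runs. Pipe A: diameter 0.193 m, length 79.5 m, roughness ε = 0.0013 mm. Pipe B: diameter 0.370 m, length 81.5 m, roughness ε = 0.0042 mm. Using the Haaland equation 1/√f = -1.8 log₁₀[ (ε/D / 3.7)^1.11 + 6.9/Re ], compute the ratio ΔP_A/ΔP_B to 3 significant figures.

ΔP_A/ΔP_B ≈ 21.4

Pipe A: V = Q/A = 0.0079/0.02926 = 0.27 m/s; Re = 2.592e+04; ε/D = 6.74e-06; Haaland → f = 0.02416; ΔP_A = f(L/D)(ρV²/2) = 693.1 Pa.
Pipe B: V = Q/A = 0.0079/0.1075 = 0.07347 m/s; Re = 1.352e+04; ε/D = 1.14e-05; Haaland → f = 0.02849; ΔP_B = f(L/D)(ρV²/2) = 32.35 Pa.
ΔP_A/ΔP_B = 693.1/32.35 = 21.4.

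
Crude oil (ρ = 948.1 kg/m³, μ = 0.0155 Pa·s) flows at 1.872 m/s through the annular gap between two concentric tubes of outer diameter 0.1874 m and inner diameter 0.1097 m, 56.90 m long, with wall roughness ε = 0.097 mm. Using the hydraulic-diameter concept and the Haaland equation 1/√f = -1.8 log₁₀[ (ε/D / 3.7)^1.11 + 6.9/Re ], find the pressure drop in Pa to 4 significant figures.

ΔP ≈ 40670 Pa

Hydraulic diameter D_h = 4A/P = D_o - D_i = 0.1874 - 0.1097 = 0.0777 m.
Re = ρVD_h/μ = 948.1·1.872·0.0777/0.0155 = 8897.
ε/D_h = 9.7e-05/0.0777 = 0.00125; Haaland gives 1/√f = -1.8 log₁₀[0.00014+0.000776] = 5.469, so f = 0.03343.
ΔP = f(L/D_h)(ρV²/2) = 0.03343·56.9/0.0777·1661 = 4.067e+04 Pa.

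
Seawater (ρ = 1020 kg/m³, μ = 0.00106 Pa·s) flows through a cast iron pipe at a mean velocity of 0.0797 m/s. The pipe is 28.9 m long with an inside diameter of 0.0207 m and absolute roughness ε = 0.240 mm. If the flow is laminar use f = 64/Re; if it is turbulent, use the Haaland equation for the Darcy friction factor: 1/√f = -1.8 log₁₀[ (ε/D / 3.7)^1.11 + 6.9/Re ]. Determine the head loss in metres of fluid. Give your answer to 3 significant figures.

h_f ≈ 0.0182 m

Reynolds number Re = ρVD/μ = 1020 · 0.0797 · 0.0207 / 0.00106 = 1588.
Re < 2300 → laminar flow, so f = 64/Re = 64/1588 = 0.04031 (the turbulent correlation is not needed).
Darcy-Weisbach: ΔP = f(L/D)(ρV²/2) = 0.04031·(28.9/0.0207)·(1020·0.0797²/2) = 0.04031·1396·3.24 = 182.3 Pa.
Head loss h_f = ΔP/(ρg) = 182.3/(1020·9.81) = 0.0182 m.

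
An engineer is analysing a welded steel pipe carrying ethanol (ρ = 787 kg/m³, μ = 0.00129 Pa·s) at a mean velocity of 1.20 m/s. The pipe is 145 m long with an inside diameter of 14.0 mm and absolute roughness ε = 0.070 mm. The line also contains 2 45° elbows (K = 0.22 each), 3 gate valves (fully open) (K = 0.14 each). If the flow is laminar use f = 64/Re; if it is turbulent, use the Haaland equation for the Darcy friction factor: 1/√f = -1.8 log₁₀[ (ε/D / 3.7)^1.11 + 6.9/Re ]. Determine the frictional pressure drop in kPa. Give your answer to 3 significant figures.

Reynolds number Re = ρVD/μ = 787 · 1.2 · 0.014 / 0.00129 = 1.025e+04.
Re > 4000 → turbulent. Relative roughness ε/D = 7e-05/0.014 = 0.005. Haaland: 1/√f = -1.8 log₁₀[(0.005/3.7)^1.11 + 6.9/1.025e+04] = -1.8 log₁₀[0.000653 + 0.000673] = 5.179, so f = 0.03728.
Total minor-loss coefficient ΣK = 2·0.22 + 3·0.14 = 0.86.
ΔP = [f·L/D + ΣK]·(ρV²/2) = [0.03728·145/0.014 + 0.86]·(787·1.2²/2) = [386.1 + 0.86]·566.6 = 2.193e+05 Pa.
ΔP = 2.193e+05 Pa = 219 kPa.

ΔP ≈ 219 kPa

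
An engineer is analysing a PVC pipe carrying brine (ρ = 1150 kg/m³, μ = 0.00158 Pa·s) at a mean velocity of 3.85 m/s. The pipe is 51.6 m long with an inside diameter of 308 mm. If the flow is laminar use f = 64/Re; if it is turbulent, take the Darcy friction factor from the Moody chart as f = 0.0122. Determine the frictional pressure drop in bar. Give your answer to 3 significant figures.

ΔP ≈ 0.174 bar

Reynolds number Re = ρVD/μ = 1150 · 3.85 · 0.308 / 0.00158 = 8.631e+05.
Re > 4000 → turbulent; use the Moody-chart value f = 0.0122.
Darcy-Weisbach: ΔP = f(L/D)(ρV²/2) = 0.0122·(51.6/0.308)·(1150·3.85²/2) = 0.0122·167.5·8523 = 1.742e+04 Pa.
ΔP = 1.742e+04 Pa = 0.174 bar.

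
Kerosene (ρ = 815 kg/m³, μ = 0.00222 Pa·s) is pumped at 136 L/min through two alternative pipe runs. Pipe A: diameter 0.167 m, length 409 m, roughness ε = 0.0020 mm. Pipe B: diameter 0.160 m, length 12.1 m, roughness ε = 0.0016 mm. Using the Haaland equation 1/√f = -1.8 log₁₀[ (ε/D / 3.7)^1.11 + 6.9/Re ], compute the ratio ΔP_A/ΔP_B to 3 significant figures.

ΔP_A/ΔP_B ≈ 27.6

Pipe A: V = Q/A = 0.002267/0.0219 = 0.1035 m/s; Re = 6344; ε/D = 1.2e-05; Haaland → f = 0.03515; ΔP_A = f(L/D)(ρV²/2) = 375.7 Pa.
Pipe B: V = Q/A = 0.002267/0.02011 = 0.1127 m/s; Re = 6622; ε/D = 1e-05; Haaland → f = 0.03471; ΔP_B = f(L/D)(ρV²/2) = 13.6 Pa.
ΔP_A/ΔP_B = 375.7/13.6 = 27.6.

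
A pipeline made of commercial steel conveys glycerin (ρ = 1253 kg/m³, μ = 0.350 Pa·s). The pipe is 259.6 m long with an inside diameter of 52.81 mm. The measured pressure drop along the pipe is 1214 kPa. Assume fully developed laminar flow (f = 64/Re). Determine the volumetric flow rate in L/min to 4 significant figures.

Q ≈ 153.0 L/min

For laminar flow, f = 64/Re with Re = ρVD/μ, so Darcy-Weisbach reduces to ΔP = 32μLV/D². Solving for V: V = ΔP·D²/(32μL) = 1.214e+06·(0.05281)²/(32·0.35·259.6) = 1.164 m/s.
Check: Re = ρVD/μ = 1253·1.164·0.05281/0.35 = 220.2 < 2300, so the laminar assumption holds.
Q = V·A = 1.164·(π/4·0.05281²) = 0.002551 m³/s = 153.0 L/min.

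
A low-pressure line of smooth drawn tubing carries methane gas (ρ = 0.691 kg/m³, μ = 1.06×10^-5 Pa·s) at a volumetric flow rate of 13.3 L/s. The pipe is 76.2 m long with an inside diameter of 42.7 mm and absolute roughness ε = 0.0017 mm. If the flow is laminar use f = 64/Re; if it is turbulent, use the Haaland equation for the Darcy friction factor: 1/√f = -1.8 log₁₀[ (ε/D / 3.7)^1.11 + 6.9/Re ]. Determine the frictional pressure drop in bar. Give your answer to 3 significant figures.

ΔP ≈ 0.0129 bar

Q = 13.3 L/s = 13.3/1000 = 0.0133 m³/s.
Cross-sectional area A = πD²/4 = π(0.0427)²/4 = 0.001432 m²; mean velocity V = Q/A = 0.0133/0.001432 = 9.288 m/s.
Reynolds number Re = ρVD/μ = 0.691 · 9.288 · 0.0427 / 1.06e-05 = 2.585e+04.
Re > 4000 → turbulent. Relative roughness ε/D = 1.7e-06/0.0427 = 3.98e-05. Haaland: 1/√f = -1.8 log₁₀[(3.98e-05/3.7)^1.11 + 6.9/2.585e+04] = -1.8 log₁₀[3.06e-06 + 0.000267] = 6.424, so f = 0.02423.
Darcy-Weisbach: ΔP = f(L/D)(ρV²/2) = 0.02423·(76.2/0.0427)·(0.691·9.288²/2) = 0.02423·1785·29.8 = 1289 Pa.
ΔP = 1289 Pa = 0.0129 bar.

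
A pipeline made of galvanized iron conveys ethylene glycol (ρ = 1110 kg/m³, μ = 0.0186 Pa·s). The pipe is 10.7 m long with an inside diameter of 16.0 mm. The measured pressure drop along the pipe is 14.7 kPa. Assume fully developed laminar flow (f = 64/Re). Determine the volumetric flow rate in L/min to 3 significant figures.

For laminar flow, f = 64/Re with Re = ρVD/μ, so Darcy-Weisbach reduces to ΔP = 32μLV/D². Solving for V: V = ΔP·D²/(32μL) = 1.47e+04·(0.016)²/(32·0.0186·10.7) = 0.5909 m/s.
Check: Re = ρVD/μ = 1110·0.5909·0.016/0.0186 = 564.2 < 2300, so the laminar assumption holds.
Q = V·A = 0.5909·(π/4·0.016²) = 0.0001188 m³/s = 7.13 L/min.

Q ≈ 7.13 L/min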